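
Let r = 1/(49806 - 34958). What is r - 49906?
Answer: -741004287/14848 ≈ -49906.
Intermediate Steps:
r = 1/14848 ≈ 6.7349e-5
r - 49906 = 1/14848 - 49906 = -741004287/14848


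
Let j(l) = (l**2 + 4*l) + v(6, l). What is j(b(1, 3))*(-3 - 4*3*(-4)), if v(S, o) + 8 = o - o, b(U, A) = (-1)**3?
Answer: -495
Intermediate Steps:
b(U, A) = -1
v(S, o) = -8 (v(S, o) = -8 + (o - o) = -8 + 0 = -8)
j(l) = -8 + l**2 + 4*l (j(l) = (l**2 + 4*l) - 8 = -8 + l**2 + 4*l)
j(b(1, 3))*(-3 - 4*3*(-4)) = (-8 + (-1)**2 + 4*(-1))*(-3 - 4*3*(-4)) = (-8 + 1 - 4)*(-3 - 12*(-4)) = -11*(-3 + 48) = -11*45 = -495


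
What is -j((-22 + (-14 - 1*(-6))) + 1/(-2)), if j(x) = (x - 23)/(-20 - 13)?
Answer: -107/66 ≈ -1.6212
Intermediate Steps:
j(x) = 23/33 - x/33 (j(x) = (-23 + x)/(-33) = (-23 + x)*(-1/33) = 23/33 - x/33)
-j((-22 + (-14 - 1*(-6))) + 1/(-2)) = -(23/33 - ((-22 + (-14 - 1*(-6))) + 1/(-2))/33) = -(23/33 - ((-22 + (-14 + 6)) - ½)/33) = -(23/33 - ((-22 - 8) - ½)/33) = -(23/33 - (-30 - ½)/33) = -(23/33 - 1/33*(-61/2)) = -(23/33 + 61/66) = -1*107/66 = -107/66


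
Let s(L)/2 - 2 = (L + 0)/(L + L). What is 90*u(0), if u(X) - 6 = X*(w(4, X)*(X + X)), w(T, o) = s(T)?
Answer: 540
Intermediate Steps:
s(L) = 5 (s(L) = 4 + 2*((L + 0)/(L + L)) = 4 + 2*(L/((2*L))) = 4 + 2*(L*(1/(2*L))) = 4 + 2*(1/2) = 4 + 1 = 5)
w(T, o) = 5
u(X) = 6 + 10*X**2 (u(X) = 6 + X*(5*(X + X)) = 6 + X*(5*(2*X)) = 6 + X*(10*X) = 6 + 10*X**2)
90*u(0) = 90*(6 + 10*0**2) = 90*(6 + 10*0) = 90*(6 + 0) = 90*6 = 540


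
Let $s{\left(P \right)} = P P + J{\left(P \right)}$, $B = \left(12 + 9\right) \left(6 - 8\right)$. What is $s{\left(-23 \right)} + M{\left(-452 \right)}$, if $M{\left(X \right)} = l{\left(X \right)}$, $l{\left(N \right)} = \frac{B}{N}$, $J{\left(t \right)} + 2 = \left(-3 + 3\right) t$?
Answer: $\frac{119123}{226} \approx 527.09$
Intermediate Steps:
$B = -42$ ($B = 21 \left(-2\right) = -42$)
$J{\left(t \right)} = -2$ ($J{\left(t \right)} = -2 + \left(-3 + 3\right) t = -2 + 0 t = -2 + 0 = -2$)
$l{\left(N \right)} = - \frac{42}{N}$
$s{\left(P \right)} = -2 + P^{2}$ ($s{\left(P \right)} = P P - 2 = P^{2} - 2 = -2 + P^{2}$)
$M{\left(X \right)} = - \frac{42}{X}$
$s{\left(-23 \right)} + M{\left(-452 \right)} = \left(-2 + \left(-23\right)^{2}\right) - \frac{42}{-452} = \left(-2 + 529\right) - - \frac{21}{226} = 527 + \frac{21}{226} = \frac{119123}{226}$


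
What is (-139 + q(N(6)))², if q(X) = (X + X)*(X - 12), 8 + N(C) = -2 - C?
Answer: 573049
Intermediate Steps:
N(C) = -10 - C (N(C) = -8 + (-2 - C) = -10 - C)
q(X) = 2*X*(-12 + X) (q(X) = (2*X)*(-12 + X) = 2*X*(-12 + X))
(-139 + q(N(6)))² = (-139 + 2*(-10 - 1*6)*(-12 + (-10 - 1*6)))² = (-139 + 2*(-10 - 6)*(-12 + (-10 - 6)))² = (-139 + 2*(-16)*(-12 - 16))² = (-139 + 2*(-16)*(-28))² = (-139 + 896)² = 757² = 573049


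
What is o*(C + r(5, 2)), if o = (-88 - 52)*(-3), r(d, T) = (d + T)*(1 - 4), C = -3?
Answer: -10080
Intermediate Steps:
r(d, T) = -3*T - 3*d (r(d, T) = (T + d)*(-3) = -3*T - 3*d)
o = 420 (o = -140*(-3) = 420)
o*(C + r(5, 2)) = 420*(-3 + (-3*2 - 3*5)) = 420*(-3 + (-6 - 15)) = 420*(-3 - 21) = 420*(-24) = -10080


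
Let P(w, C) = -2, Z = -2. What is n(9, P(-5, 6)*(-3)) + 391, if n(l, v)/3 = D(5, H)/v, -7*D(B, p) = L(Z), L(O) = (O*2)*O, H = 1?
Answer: 2733/7 ≈ 390.43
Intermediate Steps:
L(O) = 2*O² (L(O) = (2*O)*O = 2*O²)
D(B, p) = -8/7 (D(B, p) = -2*(-2)²/7 = -2*4/7 = -⅐*8 = -8/7)
n(l, v) = -24/(7*v) (n(l, v) = 3*(-8/(7*v)) = -24/(7*v))
n(9, P(-5, 6)*(-3)) + 391 = -24/(7*((-2*(-3)))) + 391 = -24/7/6 + 391 = -24/7*⅙ + 391 = -4/7 + 391 = 2733/7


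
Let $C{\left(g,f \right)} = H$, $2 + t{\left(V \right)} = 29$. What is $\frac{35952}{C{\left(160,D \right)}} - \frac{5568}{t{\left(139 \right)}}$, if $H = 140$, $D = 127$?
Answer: $\frac{2276}{45} \approx 50.578$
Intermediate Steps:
$t{\left(V \right)} = 27$ ($t{\left(V \right)} = -2 + 29 = 27$)
$C{\left(g,f \right)} = 140$
$\frac{35952}{C{\left(160,D \right)}} - \frac{5568}{t{\left(139 \right)}} = \frac{35952}{140} - \frac{5568}{27} = 35952 \cdot \frac{1}{140} - \frac{1856}{9} = \frac{1284}{5} - \frac{1856}{9} = \frac{2276}{45}$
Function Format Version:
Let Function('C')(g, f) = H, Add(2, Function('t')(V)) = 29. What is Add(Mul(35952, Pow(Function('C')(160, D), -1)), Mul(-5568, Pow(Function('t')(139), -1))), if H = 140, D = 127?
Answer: Rational(2276, 45) ≈ 50.578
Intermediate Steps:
Function('t')(V) = 27 (Function('t')(V) = Add(-2, 29) = 27)
Function('C')(g, f) = 140
Add(Mul(35952, Pow(Function('C')(160, D), -1)), Mul(-5568, Pow(Function('t')(139), -1))) = Add(Mul(35952, Pow(140, -1)), Mul(-5568, Pow(27, -1))) = Add(Mul(35952, Rational(1, 140)), Mul(-5568, Rational(1, 27))) = Add(Rational(1284, 5), Rational(-1856, 9)) = Rational(2276, 45)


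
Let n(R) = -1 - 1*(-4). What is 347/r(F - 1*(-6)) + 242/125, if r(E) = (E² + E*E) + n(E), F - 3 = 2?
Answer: 20533/6125 ≈ 3.3523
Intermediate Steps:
F = 5 (F = 3 + 2 = 5)
n(R) = 3 (n(R) = -1 + 4 = 3)
r(E) = 3 + 2*E² (r(E) = (E² + E*E) + 3 = (E² + E²) + 3 = 2*E² + 3 = 3 + 2*E²)
347/r(F - 1*(-6)) + 242/125 = 347/(3 + 2*(5 - 1*(-6))²) + 242/125 = 347/(3 + 2*(5 + 6)²) + 242*(1/125) = 347/(3 + 2*11²) + 242/125 = 347/(3 + 2*121) + 242/125 = 347/(3 + 242) + 242/125 = 347/245 + 242/125 = 20533/6125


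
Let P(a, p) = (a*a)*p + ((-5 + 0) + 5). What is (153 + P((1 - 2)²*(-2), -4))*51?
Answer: 6987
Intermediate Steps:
P(a, p) = p*a² (P(a, p) = a²*p + (-5 + 5) = p*a² + 0 = p*a²)
(153 + P((1 - 2)²*(-2), -4))*51 = (153 - 4*4*(1 - 2)⁴)*51 = (153 - 4*((-1)²*(-2))²)*51 = (153 - 4*(1*(-2))²)*51 = (153 - 4*(-2)²)*51 = (153 - 4*4)*51 = (153 - 16)*51 = 137*51 = 6987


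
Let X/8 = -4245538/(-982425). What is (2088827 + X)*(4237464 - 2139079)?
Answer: 861240084112161383/196485 ≈ 4.3832e+12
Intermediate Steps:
X = 33964304/982425 (X = 8*(-4245538/(-982425)) = 8*(-4245538*(-1/982425)) = 8*(4245538/982425) = 33964304/982425 ≈ 34.572)
(2088827 + X)*(4237464 - 2139079) = (2088827 + 33964304/982425)*(4237464 - 2139079) = (2052149829779/982425)*2098385 = 861240084112161383/196485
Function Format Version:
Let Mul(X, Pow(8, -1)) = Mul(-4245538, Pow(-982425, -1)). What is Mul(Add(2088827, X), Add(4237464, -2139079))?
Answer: Rational(861240084112161383, 196485) ≈ 4.3832e+12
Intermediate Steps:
X = Rational(33964304, 982425) (X = Mul(8, Mul(-4245538, Pow(-982425, -1))) = Mul(8, Mul(-4245538, Rational(-1, 982425))) = Mul(8, Rational(4245538, 982425)) = Rational(33964304, 982425) ≈ 34.572)
Mul(Add(2088827, X), Add(4237464, -2139079)) = Mul(Add(2088827, Rational(33964304, 982425)), Add(4237464, -2139079)) = Mul(Rational(2052149829779, 982425), 2098385) = Rational(861240084112161383, 196485)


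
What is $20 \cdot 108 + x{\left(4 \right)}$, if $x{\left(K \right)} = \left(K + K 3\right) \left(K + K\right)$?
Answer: $2288$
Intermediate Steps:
$x{\left(K \right)} = 8 K^{2}$ ($x{\left(K \right)} = \left(K + 3 K\right) 2 K = 4 K 2 K = 8 K^{2}$)
$20 \cdot 108 + x{\left(4 \right)} = 20 \cdot 108 + 8 \cdot 4^{2} = 2160 + 8 \cdot 16 = 2160 + 128 = 2288$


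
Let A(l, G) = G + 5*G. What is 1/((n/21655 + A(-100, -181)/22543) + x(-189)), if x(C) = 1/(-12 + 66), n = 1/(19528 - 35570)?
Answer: -105721223273055/3135277479458 ≈ -33.720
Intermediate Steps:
n = -1/16042 (n = 1/(-16042) = -1/16042 ≈ -6.2336e-5)
A(l, G) = 6*G
x(C) = 1/54
1/((n/21655 + A(-100, -181)/22543) + x(-189)) = 1/((-1/16042/21655 + (6*(-181))/22543) + 1/54) = 1/((-1/16042*1/21655 - 1086*1/22543) + 1/54) = 1/((-1/347389510 - 1086/22543) + 1/54) = 1/(-377265030403/7831201723930 + 1/54) = 1/(-3135277479458/105721223273055) = -105721223273055/3135277479458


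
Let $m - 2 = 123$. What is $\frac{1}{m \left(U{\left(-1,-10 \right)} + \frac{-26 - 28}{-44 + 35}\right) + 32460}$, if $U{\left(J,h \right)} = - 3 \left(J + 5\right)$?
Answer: $\frac{1}{31710} \approx 3.1536 \cdot 10^{-5}$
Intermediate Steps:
$m = 125$ ($m = 2 + 123 = 125$)
$U{\left(J,h \right)} = -15 - 3 J$ ($U{\left(J,h \right)} = - 3 \left(5 + J\right) = -15 - 3 J$)
$\frac{1}{m \left(U{\left(-1,-10 \right)} + \frac{-26 - 28}{-44 + 35}\right) + 32460} = \frac{1}{125 \left(\left(-15 - -3\right) + \frac{-26 - 28}{-44 + 35}\right) + 32460} = \frac{1}{125 \left(\left(-15 + 3\right) - \frac{54}{-9}\right) + 32460} = \frac{1}{125 \left(-12 - -6\right) + 32460} = \frac{1}{125 \left(-12 + 6\right) + 32460} = \frac{1}{125 \left(-6\right) + 32460} = \frac{1}{-750 + 32460} = \frac{1}{31710}$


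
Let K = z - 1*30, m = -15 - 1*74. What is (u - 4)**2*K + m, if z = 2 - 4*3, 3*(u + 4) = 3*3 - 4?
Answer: -15241/9 ≈ -1693.4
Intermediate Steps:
u = -7/3 (u = -4 + (3*3 - 4)/3 = -4 + (9 - 4)/3 = -4 + (1/3)*5 = -4 + 5/3 = -7/3 ≈ -2.3333)
z = -10 (z = 2 - 12 = -10)
m = -89 (m = -15 - 74 = -89)
K = -40 (K = -10 - 1*30 = -10 - 30 = -40)
(u - 4)**2*K + m = (-7/3 - 4)**2*(-40) - 89 = (-19/3)**2*(-40) - 89 = (361/9)*(-40) - 89 = -14440/9 - 89 = -15241/9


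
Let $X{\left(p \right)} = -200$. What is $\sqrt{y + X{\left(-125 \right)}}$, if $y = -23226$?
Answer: $i \sqrt{23426} \approx 153.06 i$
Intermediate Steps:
$\sqrt{y + X{\left(-125 \right)}} = \sqrt{-23226 - 200} = \sqrt{-23426} = i \sqrt{23426}$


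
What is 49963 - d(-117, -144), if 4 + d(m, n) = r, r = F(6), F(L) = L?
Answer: 49961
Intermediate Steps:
r = 6
d(m, n) = 2 (d(m, n) = -4 + 6 = 2)
49963 - d(-117, -144) = 49963 - 1*2 = 49963 - 2 = 49961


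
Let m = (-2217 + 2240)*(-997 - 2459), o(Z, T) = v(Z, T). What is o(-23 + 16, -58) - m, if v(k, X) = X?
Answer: 79430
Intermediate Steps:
o(Z, T) = T
m = -79488 (m = 23*(-3456) = -79488)
o(-23 + 16, -58) - m = -58 - 1*(-79488) = -58 + 79488 = 79430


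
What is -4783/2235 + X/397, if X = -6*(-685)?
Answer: 7286999/887295 ≈ 8.2126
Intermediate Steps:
X = 4110
-4783/2235 + X/397 = -4783/2235 + 4110/397 = 7286999/887295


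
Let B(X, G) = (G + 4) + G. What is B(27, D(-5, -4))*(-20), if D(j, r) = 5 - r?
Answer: -440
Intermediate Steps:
B(X, G) = 4 + 2*G (B(X, G) = (4 + G) + G = 4 + 2*G)
B(27, D(-5, -4))*(-20) = (4 + 2*(5 - 1*(-4)))*(-20) = (4 + 2*(5 + 4))*(-20) = (4 + 2*9)*(-20) = (4 + 18)*(-20) = 22*(-20) = -440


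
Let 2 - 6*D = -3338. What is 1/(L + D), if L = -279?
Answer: 3/833 ≈ 0.0036014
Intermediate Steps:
D = 1670/3 (D = 1/3 - 1/6*(-3338) = 1/3 + 1669/3 = 1670/3 ≈ 556.67)
1/(L + D) = 1/(-279 + 1670/3) = 1/(833/3) = 3/833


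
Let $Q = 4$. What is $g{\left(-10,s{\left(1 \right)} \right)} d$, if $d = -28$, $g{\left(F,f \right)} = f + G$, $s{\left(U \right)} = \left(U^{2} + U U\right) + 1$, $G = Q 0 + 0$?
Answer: $-84$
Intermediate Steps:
$G = 0$ ($G = 4 \cdot 0 + 0 = 0 + 0 = 0$)
$s{\left(U \right)} = 1 + 2 U^{2}$ ($s{\left(U \right)} = \left(U^{2} + U^{2}\right) + 1 = 2 U^{2} + 1 = 1 + 2 U^{2}$)
$g{\left(F,f \right)} = f$ ($g{\left(F,f \right)} = f + 0 = f$)
$g{\left(-10,s{\left(1 \right)} \right)} d = \left(1 + 2 \cdot 1^{2}\right) \left(-28\right) = \left(1 + 2 \cdot 1\right) \left(-28\right) = \left(1 + 2\right) \left(-28\right) = 3 \left(-28\right) = -84$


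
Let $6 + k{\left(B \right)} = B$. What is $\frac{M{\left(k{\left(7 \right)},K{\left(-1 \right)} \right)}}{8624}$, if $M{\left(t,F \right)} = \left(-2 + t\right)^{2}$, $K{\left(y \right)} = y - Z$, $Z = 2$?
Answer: $\frac{1}{8624} \approx 0.00011596$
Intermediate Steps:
$K{\left(y \right)} = -2 + y$ ($K{\left(y \right)} = y - 2 = -2 + y$)
$k{\left(B \right)} = -6 + B$
$\frac{M{\left(k{\left(7 \right)},K{\left(-1 \right)} \right)}}{8624} = \frac{\left(-2 + \left(-6 + 7\right)\right)^{2}}{8624} = \left(-2 + 1\right)^{2} \cdot \frac{1}{8624} = \left(-1\right)^{2} \cdot \frac{1}{8624} = 1 \cdot \frac{1}{8624} = \frac{1}{8624}$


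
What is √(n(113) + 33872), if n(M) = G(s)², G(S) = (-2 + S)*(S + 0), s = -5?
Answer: √35097 ≈ 187.34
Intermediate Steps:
G(S) = S*(-2 + S) (G(S) = (-2 + S)*S = S*(-2 + S))
n(M) = 1225 (n(M) = (-5*(-2 - 5))² = (-5*(-7))² = 35² = 1225)
√(n(113) + 33872) = √(1225 + 33872) = √35097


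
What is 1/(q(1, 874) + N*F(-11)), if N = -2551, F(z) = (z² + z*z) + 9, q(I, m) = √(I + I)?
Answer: -640301/409985370599 - √2/409985370599 ≈ -1.5618e-6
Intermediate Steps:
q(I, m) = √2*√I (q(I, m) = √(2*I) = √2*√I)
F(z) = 9 + 2*z² (F(z) = (z² + z²) + 9 = 2*z² + 9 = 9 + 2*z²)
1/(q(1, 874) + N*F(-11)) = 1/(√2*√1 - 2551*(9 + 2*(-11)²)) = 1/(√2*1 - 2551*(9 + 2*121)) = 1/(√2 - 2551*(9 + 242)) = 1/(√2 - 2551*251) = 1/(√2 - 640301) = 1/(-640301 + √2)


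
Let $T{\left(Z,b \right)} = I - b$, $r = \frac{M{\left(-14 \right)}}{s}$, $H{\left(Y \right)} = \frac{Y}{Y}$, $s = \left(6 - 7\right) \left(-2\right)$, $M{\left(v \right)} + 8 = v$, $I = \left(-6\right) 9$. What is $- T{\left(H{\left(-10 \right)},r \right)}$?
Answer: $43$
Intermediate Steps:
$I = -54$
$M{\left(v \right)} = -8 + v$
$s = 2$ ($s = \left(-1\right) \left(-2\right) = 2$)
$H{\left(Y \right)} = 1$
$r = -11$ ($r = \frac{-8 - 14}{2} = \left(-22\right) \frac{1}{2} = -11$)
$T{\left(Z,b \right)} = -54 - b$
$- T{\left(H{\left(-10 \right)},r \right)} = - (-54 - -11) = - (-54 + 11) = \left(-1\right) \left(-43\right) = 43$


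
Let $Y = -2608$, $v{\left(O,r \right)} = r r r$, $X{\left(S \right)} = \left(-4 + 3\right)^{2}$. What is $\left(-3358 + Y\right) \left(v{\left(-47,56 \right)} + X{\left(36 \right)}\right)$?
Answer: $-1047731022$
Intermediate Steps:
$X{\left(S \right)} = 1$ ($X{\left(S \right)} = \left(-1\right)^{2} = 1$)
$v{\left(O,r \right)} = r^{3}$ ($v{\left(O,r \right)} = r^{2} r = r^{3}$)
$\left(-3358 + Y\right) \left(v{\left(-47,56 \right)} + X{\left(36 \right)}\right) = \left(-3358 - 2608\right) \left(56^{3} + 1\right) = - 5966 \left(175616 + 1\right) = \left(-5966\right) 175617 = -1047731022$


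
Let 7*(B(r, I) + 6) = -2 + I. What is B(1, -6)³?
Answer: -125000/343 ≈ -364.43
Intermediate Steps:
B(r, I) = -44/7 + I/7 (B(r, I) = -6 + (-2 + I)/7 = -6 + (-2/7 + I/7) = -44/7 + I/7)
B(1, -6)³ = (-44/7 + (⅐)*(-6))³ = (-44/7 - 6/7)³ = (-50/7)³ = -125000/343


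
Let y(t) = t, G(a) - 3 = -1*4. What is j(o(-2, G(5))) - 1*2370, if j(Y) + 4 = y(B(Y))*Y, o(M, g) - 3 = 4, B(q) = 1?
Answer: -2367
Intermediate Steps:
G(a) = -1 (G(a) = 3 - 1*4 = 3 - 4 = -1)
o(M, g) = 7 (o(M, g) = 3 + 4 = 7)
j(Y) = -4 + Y (j(Y) = -4 + 1*Y = -4 + Y)
j(o(-2, G(5))) - 1*2370 = (-4 + 7) - 1*2370 = 3 - 2370 = -2367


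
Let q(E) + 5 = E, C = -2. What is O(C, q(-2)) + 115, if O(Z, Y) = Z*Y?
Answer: 129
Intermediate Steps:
q(E) = -5 + E
O(Z, Y) = Y*Z
O(C, q(-2)) + 115 = (-5 - 2)*(-2) + 115 = -7*(-2) + 115 = 14 + 115 = 129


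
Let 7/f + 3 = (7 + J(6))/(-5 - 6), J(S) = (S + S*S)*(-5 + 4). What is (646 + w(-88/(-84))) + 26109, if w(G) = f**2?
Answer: 112949/4 ≈ 28237.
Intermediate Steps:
J(S) = -S - S**2 (J(S) = (S + S**2)*(-1) = -S - S**2)
f = 77/2 (f = 7/(-3 + (7 - 1*6*(1 + 6))/(-5 - 6)) = 7/(-3 + (7 - 1*6*7)/(-11)) = 7/(-3 + (7 - 42)*(-1/11)) = 7/(-3 - 35*(-1/11)) = 7/(-3 + 35/11) = 7/(2/11) = 7*(11/2) = 77/2 ≈ 38.500)
w(G) = 5929/4 (w(G) = (77/2)**2 = 5929/4)
(646 + w(-88/(-84))) + 26109 = (646 + 5929/4) + 26109 = 8513/4 + 26109 = 112949/4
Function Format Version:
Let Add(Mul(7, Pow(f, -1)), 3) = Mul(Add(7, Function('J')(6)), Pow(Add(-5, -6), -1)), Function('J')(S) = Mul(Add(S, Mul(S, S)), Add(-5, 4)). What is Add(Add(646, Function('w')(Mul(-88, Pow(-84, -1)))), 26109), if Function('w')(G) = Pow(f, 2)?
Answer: Rational(112949, 4) ≈ 28237.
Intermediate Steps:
Function('J')(S) = Add(Mul(-1, S), Mul(-1, Pow(S, 2))) (Function('J')(S) = Mul(Add(S, Pow(S, 2)), -1) = Add(Mul(-1, S), Mul(-1, Pow(S, 2))))
f = Rational(77, 2) (f = Mul(7, Pow(Add(-3, Mul(Add(7, Mul(-1, 6, Add(1, 6))), Pow(Add(-5, -6), -1))), -1)) = Mul(7, Pow(Add(-3, Mul(Add(7, Mul(-1, 6, 7)), Pow(-11, -1))), -1)) = Mul(7, Pow(Add(-3, Mul(Add(7, -42), Rational(-1, 11))), -1)) = Mul(7, Pow(Add(-3, Mul(-35, Rational(-1, 11))), -1)) = Mul(7, Pow(Add(-3, Rational(35, 11)), -1)) = Mul(7, Pow(Rational(2, 11), -1)) = Mul(7, Rational(11, 2)) = Rational(77, 2) ≈ 38.500)
Function('w')(G) = Rational(5929, 4) (Function('w')(G) = Pow(Rational(77, 2), 2) = Rational(5929, 4))
Add(Add(646, Function('w')(Mul(-88, Pow(-84, -1)))), 26109) = Add(Add(646, Rational(5929, 4)), 26109) = Add(Rational(8513, 4), 26109) = Rational(112949, 4)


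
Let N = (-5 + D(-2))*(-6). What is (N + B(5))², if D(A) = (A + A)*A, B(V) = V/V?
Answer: 289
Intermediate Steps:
B(V) = 1
D(A) = 2*A² (D(A) = (2*A)*A = 2*A²)
N = -18 (N = (-5 + 2*(-2)²)*(-6) = (-5 + 2*4)*(-6) = (-5 + 8)*(-6) = 3*(-6) = -18)
(N + B(5))² = (-18 + 1)² = (-17)² = 289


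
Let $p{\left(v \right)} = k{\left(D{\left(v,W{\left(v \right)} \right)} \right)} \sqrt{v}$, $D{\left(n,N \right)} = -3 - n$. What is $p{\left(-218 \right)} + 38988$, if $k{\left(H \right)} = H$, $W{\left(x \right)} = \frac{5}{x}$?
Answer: $38988 + 215 i \sqrt{218} \approx 38988.0 + 3174.4 i$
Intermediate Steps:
$p{\left(v \right)} = \sqrt{v} \left(-3 - v\right)$ ($p{\left(v \right)} = \left(-3 - v\right) \sqrt{v} = \sqrt{v} \left(-3 - v\right)$)
$p{\left(-218 \right)} + 38988 = \sqrt{-218} \left(-3 - -218\right) + 38988 = i \sqrt{218} \left(-3 + 218\right) + 38988 = i \sqrt{218} \cdot 215 + 38988 = 215 i \sqrt{218} + 38988 = 38988 + 215 i \sqrt{218}$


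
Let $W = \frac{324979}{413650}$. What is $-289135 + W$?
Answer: $- \frac{119600367771}{413650} \approx -2.8913 \cdot 10^{5}$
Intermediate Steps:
$W = \frac{324979}{413650}$ ($W = 324979 \cdot \frac{1}{413650} = \frac{324979}{413650} \approx 0.78564$)
$-289135 + W = -289135 + \frac{324979}{413650} = - \frac{119600367771}{413650}$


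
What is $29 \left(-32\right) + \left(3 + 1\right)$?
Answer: $-924$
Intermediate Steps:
$29 \left(-32\right) + \left(3 + 1\right) = -928 + 4 = -924$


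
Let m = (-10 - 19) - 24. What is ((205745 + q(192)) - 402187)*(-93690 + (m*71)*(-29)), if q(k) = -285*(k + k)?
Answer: -4721900434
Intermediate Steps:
m = -53 (m = -29 - 24 = -53)
q(k) = -570*k
((205745 + q(192)) - 402187)*(-93690 + (m*71)*(-29)) = ((205745 - 570*192) - 402187)*(-93690 - 53*71*(-29)) = ((205745 - 109440) - 402187)*(-93690 - 3763*(-29)) = (96305 - 402187)*(-93690 + 109127) = -305882*15437 = -4721900434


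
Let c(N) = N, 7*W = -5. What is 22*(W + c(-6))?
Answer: -1034/7 ≈ -147.71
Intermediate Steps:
W = -5/7 (W = (⅐)*(-5) = -5/7 ≈ -0.71429)
22*(W + c(-6)) = 22*(-5/7 - 6) = 22*(-47/7) = -1034/7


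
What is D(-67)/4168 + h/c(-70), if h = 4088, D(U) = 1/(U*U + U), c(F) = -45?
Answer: -25115167601/276463440 ≈ -90.844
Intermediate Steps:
D(U) = 1/(U + U²) (D(U) = 1/(U² + U) = 1/(U + U²))
D(-67)/4168 + h/c(-70) = (1/((-67)*(1 - 67)))/4168 + 4088/(-45) = -1/67/(-66)*(1/4168) + 4088*(-1/45) = -1/67*(-1/66)*(1/4168) - 4088/45 = (1/4422)*(1/4168) - 4088/45 = 1/18430896 - 4088/45 = -25115167601/276463440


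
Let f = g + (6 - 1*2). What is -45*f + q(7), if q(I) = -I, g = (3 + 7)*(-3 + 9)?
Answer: -2887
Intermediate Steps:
g = 60 (g = 10*6 = 60)
f = 64 (f = 60 + (6 - 1*2) = 60 + (6 - 2) = 60 + 4 = 64)
-45*f + q(7) = -45*64 - 1*7 = -2880 - 7 = -2887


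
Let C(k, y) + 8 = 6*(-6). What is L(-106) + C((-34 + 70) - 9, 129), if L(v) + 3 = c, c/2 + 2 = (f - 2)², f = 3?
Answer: -49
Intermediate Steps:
C(k, y) = -44 (C(k, y) = -8 + 6*(-6) = -8 - 36 = -44)
c = -2 (c = -4 + 2*(3 - 2)² = -4 + 2*1² = -4 + 2*1 = -4 + 2 = -2)
L(v) = -5 (L(v) = -3 - 2 = -5)
L(-106) + C((-34 + 70) - 9, 129) = -5 - 44 = -49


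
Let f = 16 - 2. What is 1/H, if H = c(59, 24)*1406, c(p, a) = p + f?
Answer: 1/102638 ≈ 9.7430e-6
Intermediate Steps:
f = 14
c(p, a) = 14 + p (c(p, a) = p + 14 = 14 + p)
H = 102638 (H = (14 + 59)*1406 = 73*1406 = 102638)
1/H = 1/102638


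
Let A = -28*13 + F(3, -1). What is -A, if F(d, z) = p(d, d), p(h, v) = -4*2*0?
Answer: 364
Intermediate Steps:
p(h, v) = 0 (p(h, v) = -8*0 = 0)
F(d, z) = 0
A = -364 (A = -28*13 + 0 = -364 + 0 = -364)
-A = -1*(-364) = 364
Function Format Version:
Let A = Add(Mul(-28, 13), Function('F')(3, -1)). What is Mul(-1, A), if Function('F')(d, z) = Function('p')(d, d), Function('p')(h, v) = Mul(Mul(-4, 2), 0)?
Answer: 364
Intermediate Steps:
Function('p')(h, v) = 0 (Function('p')(h, v) = Mul(-8, 0) = 0)
Function('F')(d, z) = 0
A = -364 (A = Add(Mul(-28, 13), 0) = Add(-364, 0) = -364)
Mul(-1, A) = Mul(-1, -364) = 364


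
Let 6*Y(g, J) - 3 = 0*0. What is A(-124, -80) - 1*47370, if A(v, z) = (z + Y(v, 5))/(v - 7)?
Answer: -12410781/262 ≈ -47369.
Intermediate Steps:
Y(g, J) = 1/2 (Y(g, J) = 1/2 + (0*0)/6 = 1/2 + (1/6)*0 = 1/2 + 0 = 1/2)
A(v, z) = (1/2 + z)/(-7 + v) (A(v, z) = (z + 1/2)/(v - 7) = (1/2 + z)/(-7 + v))
A(-124, -80) - 1*47370 = (1/2 - 80)/(-7 - 124) - 1*47370 = -159/2/(-131) - 47370 = -1/131*(-159/2) - 47370 = 159/262 - 47370 = -12410781/262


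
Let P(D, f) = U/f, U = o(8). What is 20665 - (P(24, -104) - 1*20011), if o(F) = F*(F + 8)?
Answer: 528804/13 ≈ 40677.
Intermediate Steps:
o(F) = F*(8 + F)
U = 128 (U = 8*(8 + 8) = 8*16 = 128)
P(D, f) = 128/f
20665 - (P(24, -104) - 1*20011) = 20665 - (128/(-104) - 1*20011) = 20665 - (128*(-1/104) - 20011) = 20665 - (-16/13 - 20011) = 20665 - 1*(-260159/13) = 20665 + 260159/13 = 528804/13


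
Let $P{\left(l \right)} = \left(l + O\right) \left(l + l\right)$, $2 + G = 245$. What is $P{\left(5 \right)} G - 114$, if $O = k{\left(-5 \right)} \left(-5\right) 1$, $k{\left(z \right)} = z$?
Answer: $72786$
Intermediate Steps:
$G = 243$ ($G = -2 + 245 = 243$)
$O = 25$ ($O = \left(-5\right) \left(-5\right) 1 = 25 \cdot 1 = 25$)
$P{\left(l \right)} = 2 l \left(25 + l\right)$ ($P{\left(l \right)} = \left(l + 25\right) \left(l + l\right) = \left(25 + l\right) 2 l = 2 l \left(25 + l\right)$)
$P{\left(5 \right)} G - 114 = 2 \cdot 5 \left(25 + 5\right) 243 - 114 = 2 \cdot 5 \cdot 30 \cdot 243 - 114 = 300 \cdot 243 - 114 = 72900 - 114 = 72786$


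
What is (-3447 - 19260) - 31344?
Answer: -54051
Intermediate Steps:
(-3447 - 19260) - 31344 = -22707 - 31344 = -54051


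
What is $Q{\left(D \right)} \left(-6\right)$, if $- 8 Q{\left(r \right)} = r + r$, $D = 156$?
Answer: $234$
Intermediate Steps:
$Q{\left(r \right)} = - \frac{r}{4}$ ($Q{\left(r \right)} = - \frac{r + r}{8} = - \frac{2 r}{8} = - \frac{r}{4}$)
$Q{\left(D \right)} \left(-6\right) = \left(- \frac{1}{4}\right) 156 \left(-6\right) = \left(-39\right) \left(-6\right) = 234$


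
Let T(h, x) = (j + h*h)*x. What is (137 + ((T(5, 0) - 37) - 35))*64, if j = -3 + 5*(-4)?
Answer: 4160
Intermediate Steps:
j = -23 (j = -3 - 20 = -23)
T(h, x) = x*(-23 + h**2) (T(h, x) = (-23 + h*h)*x = (-23 + h**2)*x = x*(-23 + h**2))
(137 + ((T(5, 0) - 37) - 35))*64 = (137 + ((0*(-23 + 5**2) - 37) - 35))*64 = (137 + ((0*(-23 + 25) - 37) - 35))*64 = (137 + ((0*2 - 37) - 35))*64 = (137 + ((0 - 37) - 35))*64 = (137 + (-37 - 35))*64 = (137 - 72)*64 = 65*64 = 4160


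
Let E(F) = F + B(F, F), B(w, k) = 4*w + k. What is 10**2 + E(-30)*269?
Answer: -48320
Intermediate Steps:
B(w, k) = k + 4*w
E(F) = 6*F (E(F) = F + (F + 4*F) = F + 5*F = 6*F)
10**2 + E(-30)*269 = 10**2 + (6*(-30))*269 = 100 - 180*269 = 100 - 48420 = -48320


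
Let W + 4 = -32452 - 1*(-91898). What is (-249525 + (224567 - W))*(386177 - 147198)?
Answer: -20169827600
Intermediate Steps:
W = 59442 (W = -4 + (-32452 - 1*(-91898)) = -4 + (-32452 + 91898) = -4 + 59446 = 59442)
(-249525 + (224567 - W))*(386177 - 147198) = (-249525 + (224567 - 1*59442))*(386177 - 147198) = (-249525 + (224567 - 59442))*238979 = (-249525 + 165125)*238979 = -84400*238979 = -20169827600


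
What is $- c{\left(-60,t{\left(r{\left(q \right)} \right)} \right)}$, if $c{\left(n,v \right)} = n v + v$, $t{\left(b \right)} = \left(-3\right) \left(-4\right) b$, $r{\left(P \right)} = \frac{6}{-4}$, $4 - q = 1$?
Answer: $-1062$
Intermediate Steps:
$q = 3$ ($q = 4 - 1 = 3$)
$r{\left(P \right)} = - \frac{3}{2}$ ($r{\left(P \right)} = 6 \left(- \frac{1}{4}\right) = - \frac{3}{2}$)
$t{\left(b \right)} = 12 b$
$c{\left(n,v \right)} = v + n v$
$- c{\left(-60,t{\left(r{\left(q \right)} \right)} \right)} = - 12 \left(- \frac{3}{2}\right) \left(1 - 60\right) = - \left(-18\right) \left(-59\right) = \left(-1\right) 1062 = -1062$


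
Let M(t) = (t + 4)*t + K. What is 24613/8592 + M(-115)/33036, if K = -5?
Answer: 76895749/23653776 ≈ 3.2509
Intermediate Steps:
M(t) = -5 + t*(4 + t) (M(t) = (t + 4)*t - 5 = (4 + t)*t - 5 = t*(4 + t) - 5 = -5 + t*(4 + t))
24613/8592 + M(-115)/33036 = 24613/8592 + (-5 + (-115)**2 + 4*(-115))/33036 = 24613*(1/8592) + (-5 + 13225 - 460)*(1/33036) = 24613/8592 + 12760*(1/33036) = 24613/8592 + 3190/8259 = 76895749/23653776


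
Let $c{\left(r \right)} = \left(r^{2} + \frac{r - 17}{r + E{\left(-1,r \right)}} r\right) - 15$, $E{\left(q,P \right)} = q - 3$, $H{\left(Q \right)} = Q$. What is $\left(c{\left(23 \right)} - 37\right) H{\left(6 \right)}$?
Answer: $\frac{55206}{19} \approx 2905.6$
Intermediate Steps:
$E{\left(q,P \right)} = -3 + q$ ($E{\left(q,P \right)} = q - 3 = -3 + q$)
$c{\left(r \right)} = -15 + r^{2} + \frac{r \left(-17 + r\right)}{-4 + r}$ ($c{\left(r \right)} = \left(r^{2} + \frac{r - 17}{r - 4} r\right) - 15 = \left(r^{2} + \frac{-17 + r}{r - 4} r\right) - 15 = \left(r^{2} + \frac{-17 + r}{-4 + r} r\right) - 15 = \left(r^{2} + \frac{r \left(-17 + r\right)}{-4 + r}\right) - 15 = -15 + r^{2} + \frac{r \left(-17 + r\right)}{-4 + r}$)
$\left(c{\left(23 \right)} - 37\right) H{\left(6 \right)} = \left(\frac{60 + 23^{3} - 736 - 3 \cdot 23^{2}}{-4 + 23} - 37\right) 6 = \left(\frac{60 + 12167 - 736 - 1587}{19} - 37\right) 6 = \left(\frac{1}{19} \cdot 9904 - 37\right) 6 = \left(\frac{9904}{19} - 37\right) 6 = \frac{9201}{19} \cdot 6 = \frac{55206}{19}$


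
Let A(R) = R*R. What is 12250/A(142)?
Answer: 6125/10082 ≈ 0.60752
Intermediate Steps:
A(R) = R²
12250/A(142) = 12250/(142²) = 12250/20164 = 12250*(1/20164) = 6125/10082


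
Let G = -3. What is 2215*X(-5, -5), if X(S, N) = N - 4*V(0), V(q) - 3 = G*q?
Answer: -37655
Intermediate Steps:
V(q) = 3 - 3*q
X(S, N) = -12 + N (X(S, N) = N - 4*(3 - 3*0) = N - 4*(3 + 0) = N - 4*3 = N - 12 = -12 + N)
2215*X(-5, -5) = 2215*(-12 - 5) = 2215*(-17) = -37655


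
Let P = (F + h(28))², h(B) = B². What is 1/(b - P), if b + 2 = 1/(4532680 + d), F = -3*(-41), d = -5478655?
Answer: -945975/778207279726 ≈ -1.2156e-6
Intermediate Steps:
F = 123
P = 822649 (P = (123 + 28²)² = (123 + 784)² = 907² = 822649)
b = -1891951/945975 (b = -2 + 1/(4532680 - 5478655) = -2 + 1/(-945975) = -2 - 1/945975 = -1891951/945975 ≈ -2.0000)
1/(b - P) = 1/(-1891951/945975 - 1*822649) = 1/(-1891951/945975 - 822649) = 1/(-778207279726/945975) = -945975/778207279726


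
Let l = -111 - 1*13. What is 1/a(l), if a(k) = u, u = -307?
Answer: -1/307 ≈ -0.0032573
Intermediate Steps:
l = -124 (l = -111 - 13 = -124)
a(k) = -307
1/a(l) = 1/(-307) = -1/307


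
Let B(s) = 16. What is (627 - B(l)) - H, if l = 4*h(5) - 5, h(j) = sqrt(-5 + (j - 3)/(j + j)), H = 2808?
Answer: -2197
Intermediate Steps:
h(j) = sqrt(-5 + (-3 + j)/(2*j)) (h(j) = sqrt(-5 + (-3 + j)/((2*j))) = sqrt(-5 + (-3 + j)*(1/(2*j))) = sqrt(-5 + (-3 + j)/(2*j)))
l = -5 + 8*I*sqrt(30)/5 (l = 4*(sqrt(-18 - 6/5)/2) - 5 = 4*(sqrt(-96/5)/2) - 5 = 4*((4*I*sqrt(30)/5)/2) - 5 = 4*(2*I*sqrt(30)/5) - 5 = 8*I*sqrt(30)/5 - 5 = -5 + 8*I*sqrt(30)/5 ≈ -5.0 + 8.7636*I)
(627 - B(l)) - H = (627 - 1*16) - 1*2808 = (627 - 16) - 2808 = 611 - 2808 = -2197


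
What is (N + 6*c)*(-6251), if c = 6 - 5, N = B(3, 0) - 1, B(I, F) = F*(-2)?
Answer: -31255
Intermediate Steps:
B(I, F) = -2*F
N = -1 (N = -2*0 - 1 = 0 - 1 = -1)
c = 1
(N + 6*c)*(-6251) = (-1 + 6*1)*(-6251) = (-1 + 6)*(-6251) = 5*(-6251) = -31255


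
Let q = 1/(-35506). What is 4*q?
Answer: -2/17753 ≈ -0.00011266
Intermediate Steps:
q = -1/35506 ≈ -2.8164e-5
4*q = 4*(-1/35506) = -2/17753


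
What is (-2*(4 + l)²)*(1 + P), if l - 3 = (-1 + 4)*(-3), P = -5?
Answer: 32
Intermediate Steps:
l = -6 (l = 3 + (-1 + 4)*(-3) = 3 + 3*(-3) = 3 - 9 = -6)
(-2*(4 + l)²)*(1 + P) = (-2*(4 - 6)²)*(1 - 5) = -2*(-2)²*(-4) = -2*4*(-4) = -8*(-4) = 32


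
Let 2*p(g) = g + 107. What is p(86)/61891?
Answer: 193/123782 ≈ 0.0015592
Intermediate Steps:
p(g) = 107/2 + g/2 (p(g) = (g + 107)/2 = (107 + g)/2 = 107/2 + g/2)
p(86)/61891 = (107/2 + (½)*86)/61891 = (107/2 + 43)*(1/61891) = (193/2)*(1/61891) = 193/123782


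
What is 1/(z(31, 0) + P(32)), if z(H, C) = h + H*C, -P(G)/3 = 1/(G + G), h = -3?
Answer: -64/195 ≈ -0.32821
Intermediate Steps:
P(G) = -3/(2*G) (P(G) = -3/(G + G) = -3*1/(2*G) = -3/(2*G))
z(H, C) = -3 + C*H (z(H, C) = -3 + H*C = -3 + C*H)
1/(z(31, 0) + P(32)) = 1/((-3 + 0*31) - 3/2/32) = 1/((-3 + 0) - 3/2*1/32) = 1/(-3 - 3/64) = 1/(-195/64) = -64/195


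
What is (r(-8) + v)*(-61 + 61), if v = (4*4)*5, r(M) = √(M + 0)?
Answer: 0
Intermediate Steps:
r(M) = √M
v = 80 (v = 16*5 = 80)
(r(-8) + v)*(-61 + 61) = (√(-8) + 80)*(-61 + 61) = (2*I*√2 + 80)*0 = (80 + 2*I*√2)*0 = 0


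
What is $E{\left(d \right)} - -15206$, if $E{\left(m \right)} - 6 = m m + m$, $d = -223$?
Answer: $64718$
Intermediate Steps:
$E{\left(m \right)} = 6 + m + m^{2}$ ($E{\left(m \right)} = 6 + \left(m m + m\right) = 6 + \left(m^{2} + m\right) = 6 + \left(m + m^{2}\right) = 6 + m + m^{2}$)
$E{\left(d \right)} - -15206 = \left(6 - 223 + \left(-223\right)^{2}\right) - -15206 = \left(6 - 223 + 49729\right) + 15206 = 49512 + 15206 = 64718$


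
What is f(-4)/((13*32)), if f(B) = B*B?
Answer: 1/26 ≈ 0.038462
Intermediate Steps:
f(B) = B²
f(-4)/((13*32)) = (-4)²/((13*32)) = 16/416 = 16*(1/416) = 1/26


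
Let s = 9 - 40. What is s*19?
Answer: -589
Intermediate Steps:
s = -31 (s = 9 - 8*5 = 9 - 40 = -31)
s*19 = -31*19 = -589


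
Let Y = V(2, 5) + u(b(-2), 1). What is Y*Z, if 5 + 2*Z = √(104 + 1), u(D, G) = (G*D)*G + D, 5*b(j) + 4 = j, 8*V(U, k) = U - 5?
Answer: 111/16 - 111*√105/80 ≈ -7.2801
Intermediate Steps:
V(U, k) = -5/8 + U/8 (V(U, k) = (U - 5)/8 = (-5 + U)/8 = -5/8 + U/8)
b(j) = -⅘ + j/5
u(D, G) = D + D*G² (u(D, G) = (D*G)*G + D = D*G² + D = D + D*G²)
Y = -111/40 (Y = (-5/8 + (⅛)*2) + (-⅘ + (⅕)*(-2))*(1 + 1²) = (-5/8 + ¼) + (-⅘ - ⅖)*(1 + 1) = -3/8 - 6/5*2 = -3/8 - 12/5 = -111/40 ≈ -2.7750)
Z = -5/2 + √105/2 (Z = -5/2 + √(104 + 1)/2 = -5/2 + √105/2 ≈ 2.6235)
Y*Z = -111*(-5/2 + √105/2)/40 = 111/16 - 111*√105/80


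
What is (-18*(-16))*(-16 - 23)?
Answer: -11232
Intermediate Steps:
(-18*(-16))*(-16 - 23) = 288*(-39) = -11232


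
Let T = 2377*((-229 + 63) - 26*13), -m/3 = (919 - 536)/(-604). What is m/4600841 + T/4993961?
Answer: -475592604867789/1982536856400772 ≈ -0.23989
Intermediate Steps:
m = 1149/604 (m = -3*(919 - 536)/(-604) = -(-3)*383/604 = -3*(-383/604) = 1149/604 ≈ 1.9023)
T = -1198008 (T = 2377*(-166 - 338) = 2377*(-504) = -1198008)
m/4600841 + T/4993961 = (1149/604)/4600841 - 1198008/4993961 = (1149/604)*(1/4600841) - 1198008*1/4993961 = 1149/2778907964 - 171144/713423 = -475592604867789/1982536856400772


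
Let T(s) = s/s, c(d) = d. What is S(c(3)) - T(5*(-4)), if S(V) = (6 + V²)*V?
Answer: 44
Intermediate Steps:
T(s) = 1
S(V) = V*(6 + V²)
S(c(3)) - T(5*(-4)) = 3*(6 + 3²) - 1*1 = 3*(6 + 9) - 1 = 3*15 - 1 = 45 - 1 = 44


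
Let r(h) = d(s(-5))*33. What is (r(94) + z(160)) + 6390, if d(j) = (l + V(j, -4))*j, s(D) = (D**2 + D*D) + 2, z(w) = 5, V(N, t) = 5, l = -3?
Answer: 9827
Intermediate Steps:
s(D) = 2 + 2*D**2 (s(D) = (D**2 + D**2) + 2 = 2*D**2 + 2 = 2 + 2*D**2)
d(j) = 2*j (d(j) = (-3 + 5)*j = 2*j)
r(h) = 3432 (r(h) = (2*(2 + 2*(-5)**2))*33 = (2*(2 + 2*25))*33 = (2*(2 + 50))*33 = (2*52)*33 = 104*33 = 3432)
(r(94) + z(160)) + 6390 = (3432 + 5) + 6390 = 3437 + 6390 = 9827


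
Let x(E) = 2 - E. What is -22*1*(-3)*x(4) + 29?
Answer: -103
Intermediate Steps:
-22*1*(-3)*x(4) + 29 = -22*1*(-3)*(2 - 1*4) + 29 = -(-66)*(2 - 4) + 29 = -(-66)*(-2) + 29 = -22*6 + 29 = -132 + 29 = -103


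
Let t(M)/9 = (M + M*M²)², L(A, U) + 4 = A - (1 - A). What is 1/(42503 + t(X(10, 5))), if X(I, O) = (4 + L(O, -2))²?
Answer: 1/2542640770859 ≈ 3.9329e-13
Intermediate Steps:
L(A, U) = -5 + 2*A (L(A, U) = -4 + (A - (1 - A)) = -4 + (A + (-1 + A)) = -4 + (-1 + 2*A) = -5 + 2*A)
X(I, O) = (-1 + 2*O)² (X(I, O) = (4 + (-5 + 2*O))² = (-1 + 2*O)²)
t(M) = 9*(M + M³)² (t(M) = 9*(M + M*M²)² = 9*(M + M³)²)
1/(42503 + t(X(10, 5))) = 1/(42503 + 9*((-1 + 2*5)²)²*(1 + ((-1 + 2*5)²)²)²) = 1/(42503 + 9*((-1 + 10)²)²*(1 + ((-1 + 10)²)²)²) = 1/(42503 + 9*(9²)²*(1 + (9²)²)²) = 1/(42503 + 9*81²*(1 + 81²)²) = 1/(42503 + 9*6561*(1 + 6561)²) = 1/(42503 + 9*6561*6562²) = 1/(42503 + 9*6561*43059844) = 1/(42503 + 2542640728356) = 1/2542640770859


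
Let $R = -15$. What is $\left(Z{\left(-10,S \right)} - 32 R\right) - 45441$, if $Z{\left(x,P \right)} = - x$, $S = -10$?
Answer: $-44951$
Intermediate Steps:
$\left(Z{\left(-10,S \right)} - 32 R\right) - 45441 = \left(\left(-1\right) \left(-10\right) - -480\right) - 45441 = \left(10 + 480\right) - 45441 = 490 - 45441 = -44951$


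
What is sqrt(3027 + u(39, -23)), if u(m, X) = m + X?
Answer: sqrt(3043) ≈ 55.163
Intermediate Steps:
u(m, X) = X + m
sqrt(3027 + u(39, -23)) = sqrt(3027 + (-23 + 39)) = sqrt(3027 + 16) = sqrt(3043)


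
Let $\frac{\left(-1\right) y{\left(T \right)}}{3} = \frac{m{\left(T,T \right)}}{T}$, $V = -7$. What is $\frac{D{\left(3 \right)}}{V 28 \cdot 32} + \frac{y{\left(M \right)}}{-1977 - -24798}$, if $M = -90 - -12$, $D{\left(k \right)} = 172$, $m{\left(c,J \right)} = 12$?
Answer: $- \frac{4249177}{155061088} \approx -0.027403$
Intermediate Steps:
$M = -78$ ($M = -90 + 12 = -78$)
$y{\left(T \right)} = - \frac{36}{T}$ ($y{\left(T \right)} = - 3 \frac{12}{T} = - \frac{36}{T}$)
$\frac{D{\left(3 \right)}}{V 28 \cdot 32} + \frac{y{\left(M \right)}}{-1977 - -24798} = \frac{172}{\left(-7\right) 28 \cdot 32} + \frac{\left(-36\right) \frac{1}{-78}}{-1977 - -24798} = \frac{172}{\left(-196\right) 32} + \frac{\left(-36\right) \left(- \frac{1}{78}\right)}{-1977 + 24798} = \frac{172}{-6272} + \frac{6}{13 \cdot 22821} = 172 \left(- \frac{1}{6272}\right) + \frac{6}{13} \cdot \frac{1}{22821} = - \frac{43}{1568} + \frac{2}{98891} = - \frac{4249177}{155061088}$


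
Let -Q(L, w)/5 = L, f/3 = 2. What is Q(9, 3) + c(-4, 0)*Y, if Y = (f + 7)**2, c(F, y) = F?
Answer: -721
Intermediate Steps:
f = 6 (f = 3*2 = 6)
Q(L, w) = -5*L
Y = 169 (Y = (6 + 7)**2 = 13**2 = 169)
Q(9, 3) + c(-4, 0)*Y = -5*9 - 4*169 = -45 - 676 = -721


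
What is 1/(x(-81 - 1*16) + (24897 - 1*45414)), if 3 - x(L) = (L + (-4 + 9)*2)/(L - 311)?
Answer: -136/2789933 ≈ -4.8747e-5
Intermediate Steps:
x(L) = 3 - (10 + L)/(-311 + L) (x(L) = 3 - (L + (-4 + 9)*2)/(L - 311) = 3 - (L + 5*2)/(-311 + L) = 3 - (L + 10)/(-311 + L) = 3 - (10 + L)/(-311 + L))
1/(x(-81 - 1*16) + (24897 - 1*45414)) = 1/((-943 + 2*(-81 - 1*16))/(-311 + (-81 - 1*16)) + (24897 - 1*45414)) = 1/((-943 + 2*(-81 - 16))/(-311 + (-81 - 16)) + (24897 - 45414)) = 1/((-943 + 2*(-97))/(-311 - 97) - 20517) = 1/((-943 - 194)/(-408) - 20517) = 1/(-1/408*(-1137) - 20517) = 1/(379/136 - 20517) = 1/(-2789933/136) = -136/2789933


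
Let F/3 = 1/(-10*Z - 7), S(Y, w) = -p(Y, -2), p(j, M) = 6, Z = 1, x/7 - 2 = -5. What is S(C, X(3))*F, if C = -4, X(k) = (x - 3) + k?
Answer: 18/17 ≈ 1.0588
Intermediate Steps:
x = -21 (x = 14 + 7*(-5) = 14 - 35 = -21)
X(k) = -24 + k (X(k) = (-21 - 3) + k = -24 + k)
S(Y, w) = -6 (S(Y, w) = -1*6 = -6)
F = -3/17 (F = 3/(-10*1 - 7) = 3/(-10 - 7) = 3/(-17) = 3*(-1/17) = -3/17 ≈ -0.17647)
S(C, X(3))*F = -6*(-3/17) = 18/17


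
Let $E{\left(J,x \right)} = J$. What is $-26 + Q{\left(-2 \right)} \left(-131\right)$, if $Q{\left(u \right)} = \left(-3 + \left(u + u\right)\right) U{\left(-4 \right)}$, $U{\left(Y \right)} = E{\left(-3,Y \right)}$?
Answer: $-2777$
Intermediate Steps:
$U{\left(Y \right)} = -3$
$Q{\left(u \right)} = 9 - 6 u$ ($Q{\left(u \right)} = \left(-3 + \left(u + u\right)\right) \left(-3\right) = \left(-3 + 2 u\right) \left(-3\right) = 9 - 6 u$)
$-26 + Q{\left(-2 \right)} \left(-131\right) = -26 + \left(9 - -12\right) \left(-131\right) = -26 + \left(9 + 12\right) \left(-131\right) = -26 + 21 \left(-131\right) = -26 - 2751 = -2777$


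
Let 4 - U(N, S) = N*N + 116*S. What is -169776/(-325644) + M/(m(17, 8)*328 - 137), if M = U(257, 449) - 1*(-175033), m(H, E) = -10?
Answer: -498620044/30909043 ≈ -16.132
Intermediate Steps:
U(N, S) = 4 - N**2 - 116*S (U(N, S) = 4 - (N*N + 116*S) = 4 - (N**2 + 116*S) = 4 + (-N**2 - 116*S) = 4 - N**2 - 116*S)
M = 56904 (M = (4 - 1*257**2 - 116*449) - 1*(-175033) = (4 - 1*66049 - 52084) + 175033 = (4 - 66049 - 52084) + 175033 = -118129 + 175033 = 56904)
-169776/(-325644) + M/(m(17, 8)*328 - 137) = -169776/(-325644) + 56904/(-10*328 - 137) = -169776*(-1/325644) + 56904/(-3280 - 137) = 14148/27137 + 56904/(-3417) = 14148/27137 + 56904*(-1/3417) = 14148/27137 - 18968/1139 = -498620044/30909043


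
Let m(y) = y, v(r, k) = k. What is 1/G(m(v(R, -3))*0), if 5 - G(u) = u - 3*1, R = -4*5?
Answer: 1/8 ≈ 0.12500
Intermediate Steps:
R = -20
G(u) = 8 - u (G(u) = 5 - (u - 3*1) = 5 - (u - 3) = 5 - (-3 + u) = 5 + (3 - u) = 8 - u)
1/G(m(v(R, -3))*0) = 1/(8 - (-3)*0) = 1/(8 - 1*0) = 1/(8 + 0) = 1/8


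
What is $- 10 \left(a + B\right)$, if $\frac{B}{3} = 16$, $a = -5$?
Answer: $-430$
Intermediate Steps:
$B = 48$ ($B = 3 \cdot 16 = 48$)
$- 10 \left(a + B\right) = - 10 \left(-5 + 48\right) = \left(-10\right) 43 = -430$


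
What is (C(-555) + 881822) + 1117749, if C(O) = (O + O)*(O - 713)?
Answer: 3407051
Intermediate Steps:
C(O) = 2*O*(-713 + O) (C(O) = (2*O)*(-713 + O) = 2*O*(-713 + O))
(C(-555) + 881822) + 1117749 = (2*(-555)*(-713 - 555) + 881822) + 1117749 = (2*(-555)*(-1268) + 881822) + 1117749 = (1407480 + 881822) + 1117749 = 2289302 + 1117749 = 3407051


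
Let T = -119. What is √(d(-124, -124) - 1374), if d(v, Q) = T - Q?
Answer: 37*I ≈ 37.0*I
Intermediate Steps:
d(v, Q) = -119 - Q
√(d(-124, -124) - 1374) = √((-119 - 1*(-124)) - 1374) = √((-119 + 124) - 1374) = √(5 - 1374) = √(-1369) = 37*I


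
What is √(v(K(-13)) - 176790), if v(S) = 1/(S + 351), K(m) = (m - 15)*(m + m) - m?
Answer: I*√52703927367/546 ≈ 420.46*I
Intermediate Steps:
K(m) = -m + 2*m*(-15 + m) (K(m) = (-15 + m)*(2*m) - m = 2*m*(-15 + m) - m = -m + 2*m*(-15 + m))
v(S) = 1/(351 + S)
√(v(K(-13)) - 176790) = √(1/(351 - 13*(-31 + 2*(-13))) - 176790) = √(1/(351 - 13*(-31 - 26)) - 176790) = √(1/(351 - 13*(-57)) - 176790) = √(1/(351 + 741) - 176790) = √(1/1092 - 176790) = √(-193054679/1092) = I*√52703927367/546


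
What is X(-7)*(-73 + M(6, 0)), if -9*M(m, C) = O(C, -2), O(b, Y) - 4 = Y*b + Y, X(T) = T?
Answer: 4613/9 ≈ 512.56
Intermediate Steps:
O(b, Y) = 4 + Y + Y*b (O(b, Y) = 4 + (Y*b + Y) = 4 + (Y + Y*b) = 4 + Y + Y*b)
M(m, C) = -2/9 + 2*C/9 (M(m, C) = -(4 - 2 - 2*C)/9 = -(2 - 2*C)/9 = -2/9 + 2*C/9)
X(-7)*(-73 + M(6, 0)) = -7*(-73 + (-2/9 + (2/9)*0)) = -7*(-73 + (-2/9 + 0)) = -7*(-73 - 2/9) = -7*(-659/9) = 4613/9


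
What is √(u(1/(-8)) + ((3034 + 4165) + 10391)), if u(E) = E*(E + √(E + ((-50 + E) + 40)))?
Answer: √(1125761 - 4*I*√41)/8 ≈ 132.63 - 0.0015087*I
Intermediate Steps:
u(E) = E*(E + √(-10 + 2*E)) (u(E) = E*(E + √(E + (-10 + E))) = E*(E + √(-10 + 2*E)))
√(u(1/(-8)) + ((3034 + 4165) + 10391)) = √((1/(-8) + √(-10 + 2/(-8)))/(-8) + ((3034 + 4165) + 10391)) = √(-(-⅛ + √(-10 + 2*(-⅛)))/8 + (7199 + 10391)) = √(-(-⅛ + √(-10 - ¼))/8 + 17590) = √(-(-⅛ + √(-41/4))/8 + 17590) = √(-(-⅛ + I*√41/2)/8 + 17590) = √((1/64 - I*√41/16) + 17590) = √(1125761/64 - I*√41/16)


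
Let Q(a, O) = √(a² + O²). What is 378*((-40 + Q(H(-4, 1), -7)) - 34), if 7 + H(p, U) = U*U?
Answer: -27972 + 378*√85 ≈ -24487.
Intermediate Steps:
H(p, U) = -7 + U² (H(p, U) = -7 + U*U = -7 + U²)
Q(a, O) = √(O² + a²)
378*((-40 + Q(H(-4, 1), -7)) - 34) = 378*((-40 + √((-7)² + (-7 + 1²)²)) - 34) = 378*((-40 + √(49 + (-7 + 1)²)) - 34) = 378*((-40 + √(49 + (-6)²)) - 34) = 378*((-40 + √(49 + 36)) - 34) = 378*((-40 + √85) - 34) = 378*(-74 + √85) = -27972 + 378*√85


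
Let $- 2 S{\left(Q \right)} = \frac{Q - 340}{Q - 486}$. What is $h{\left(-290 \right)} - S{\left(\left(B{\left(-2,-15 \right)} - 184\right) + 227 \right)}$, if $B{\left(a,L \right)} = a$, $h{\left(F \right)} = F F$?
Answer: $\frac{74849299}{890} \approx 84100.0$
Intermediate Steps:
$h{\left(F \right)} = F^{2}$
$S{\left(Q \right)} = - \frac{-340 + Q}{2 \left(-486 + Q\right)}$ ($S{\left(Q \right)} = - \frac{\left(Q - 340\right) \frac{1}{Q - 486}}{2} = - \frac{\left(-340 + Q\right) \frac{1}{-486 + Q}}{2} = - \frac{\frac{1}{-486 + Q} \left(-340 + Q\right)}{2} = - \frac{-340 + Q}{2 \left(-486 + Q\right)}$)
$h{\left(-290 \right)} - S{\left(\left(B{\left(-2,-15 \right)} - 184\right) + 227 \right)} = \left(-290\right)^{2} - \frac{340 - \left(\left(-2 - 184\right) + 227\right)}{2 \left(-486 + \left(\left(-2 - 184\right) + 227\right)\right)} = 84100 - \frac{340 - \left(-186 + 227\right)}{2 \left(-486 + \left(-186 + 227\right)\right)} = 84100 - \frac{340 - 41}{2 \left(-486 + 41\right)} = 84100 - \frac{340 - 41}{2 \left(-445\right)} = 84100 - \frac{1}{2} \left(- \frac{1}{445}\right) 299 = 84100 - - \frac{299}{890} = 84100 + \frac{299}{890} = \frac{74849299}{890}$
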